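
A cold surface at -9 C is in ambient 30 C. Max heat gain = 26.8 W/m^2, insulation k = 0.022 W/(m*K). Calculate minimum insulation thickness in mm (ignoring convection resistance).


dT = 30 - (-9) = 39 K
thickness = k * dT / q_max * 1000
thickness = 0.022 * 39 / 26.8 * 1000
thickness = 32.0 mm

32.0


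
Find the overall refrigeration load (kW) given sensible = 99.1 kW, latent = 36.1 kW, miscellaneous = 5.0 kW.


Q_total = Q_s + Q_l + Q_misc
Q_total = 99.1 + 36.1 + 5.0
Q_total = 140.2 kW

140.2


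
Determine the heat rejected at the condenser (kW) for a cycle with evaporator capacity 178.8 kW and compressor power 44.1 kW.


Q_cond = Q_evap + W
Q_cond = 178.8 + 44.1
Q_cond = 222.9 kW

222.9


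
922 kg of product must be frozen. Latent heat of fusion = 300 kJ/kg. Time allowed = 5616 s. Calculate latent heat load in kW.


Q_lat = m * h_fg / t
Q_lat = 922 * 300 / 5616
Q_lat = 49.25 kW

49.25


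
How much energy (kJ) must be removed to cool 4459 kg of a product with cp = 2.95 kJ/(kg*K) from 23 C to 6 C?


dT = 23 - (6) = 17 K
Q = m * cp * dT = 4459 * 2.95 * 17
Q = 223619 kJ

223619


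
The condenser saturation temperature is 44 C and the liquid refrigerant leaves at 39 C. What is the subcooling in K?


Subcooling = T_cond - T_liquid
Subcooling = 44 - 39
Subcooling = 5 K

5


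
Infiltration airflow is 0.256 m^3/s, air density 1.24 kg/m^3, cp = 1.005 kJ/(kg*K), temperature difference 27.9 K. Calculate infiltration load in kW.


Q = V_dot * rho * cp * dT
Q = 0.256 * 1.24 * 1.005 * 27.9
Q = 8.901 kW

8.901


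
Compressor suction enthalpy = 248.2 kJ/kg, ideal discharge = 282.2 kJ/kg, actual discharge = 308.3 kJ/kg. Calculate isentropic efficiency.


dh_ideal = 282.2 - 248.2 = 34.0 kJ/kg
dh_actual = 308.3 - 248.2 = 60.1 kJ/kg
eta_s = dh_ideal / dh_actual = 34.0 / 60.1
eta_s = 0.5657

0.5657


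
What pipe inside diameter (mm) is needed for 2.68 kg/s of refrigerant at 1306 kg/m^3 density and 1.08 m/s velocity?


A = m_dot / (rho * v) = 2.68 / (1306 * 1.08) = 0.00190006239 m^2
d = sqrt(4*A/pi) * 1000
d = 49.2 mm

49.2


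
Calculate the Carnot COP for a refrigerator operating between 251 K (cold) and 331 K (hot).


dT = 331 - 251 = 80 K
COP_carnot = T_cold / dT = 251 / 80
COP_carnot = 3.138

3.138


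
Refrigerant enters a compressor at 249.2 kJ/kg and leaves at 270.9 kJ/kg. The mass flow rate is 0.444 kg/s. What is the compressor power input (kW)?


dh = 270.9 - 249.2 = 21.7 kJ/kg
W = m_dot * dh = 0.444 * 21.7 = 9.63 kW

9.63


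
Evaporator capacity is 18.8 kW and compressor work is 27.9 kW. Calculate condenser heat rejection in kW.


Q_cond = Q_evap + W
Q_cond = 18.8 + 27.9
Q_cond = 46.7 kW

46.7


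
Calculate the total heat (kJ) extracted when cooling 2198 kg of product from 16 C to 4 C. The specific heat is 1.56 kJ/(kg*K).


dT = 16 - (4) = 12 K
Q = m * cp * dT = 2198 * 1.56 * 12
Q = 41147 kJ

41147


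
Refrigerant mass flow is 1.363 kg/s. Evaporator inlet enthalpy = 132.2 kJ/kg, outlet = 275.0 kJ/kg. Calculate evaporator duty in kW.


dh = 275.0 - 132.2 = 142.8 kJ/kg
Q_evap = m_dot * dh = 1.363 * 142.8
Q_evap = 194.64 kW

194.64


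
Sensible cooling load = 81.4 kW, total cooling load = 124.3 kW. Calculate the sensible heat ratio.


SHR = Q_sensible / Q_total
SHR = 81.4 / 124.3
SHR = 0.655

0.655


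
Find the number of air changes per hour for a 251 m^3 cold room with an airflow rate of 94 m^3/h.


ACH = flow / volume
ACH = 94 / 251
ACH = 0.375

0.375


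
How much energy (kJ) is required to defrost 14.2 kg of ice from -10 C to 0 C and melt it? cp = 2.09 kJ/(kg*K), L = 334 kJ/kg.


Sensible heat = cp * dT = 2.09 * 10 = 20.9 kJ/kg
Total per kg = 20.9 + 334 = 354.9 kJ/kg
Q = m * total = 14.2 * 354.9
Q = 5039.6 kJ

5039.6


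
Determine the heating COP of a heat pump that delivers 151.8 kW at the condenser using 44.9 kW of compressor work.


COP_hp = Q_cond / W
COP_hp = 151.8 / 44.9
COP_hp = 3.381

3.381


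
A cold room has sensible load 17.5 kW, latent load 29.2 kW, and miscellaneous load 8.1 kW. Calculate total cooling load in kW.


Q_total = Q_s + Q_l + Q_misc
Q_total = 17.5 + 29.2 + 8.1
Q_total = 54.8 kW

54.8


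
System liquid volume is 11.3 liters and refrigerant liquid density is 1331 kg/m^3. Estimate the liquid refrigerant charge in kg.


Charge = V * rho / 1000
Charge = 11.3 * 1331 / 1000
Charge = 15.04 kg

15.04


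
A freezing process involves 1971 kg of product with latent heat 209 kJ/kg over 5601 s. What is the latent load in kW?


Q_lat = m * h_fg / t
Q_lat = 1971 * 209 / 5601
Q_lat = 73.55 kW

73.55


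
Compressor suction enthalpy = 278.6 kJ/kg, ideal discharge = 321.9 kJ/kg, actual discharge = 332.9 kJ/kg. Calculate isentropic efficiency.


dh_ideal = 321.9 - 278.6 = 43.3 kJ/kg
dh_actual = 332.9 - 278.6 = 54.3 kJ/kg
eta_s = dh_ideal / dh_actual = 43.3 / 54.3
eta_s = 0.7974

0.7974


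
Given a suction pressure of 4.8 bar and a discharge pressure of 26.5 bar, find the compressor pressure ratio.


PR = P_high / P_low
PR = 26.5 / 4.8
PR = 5.521

5.521


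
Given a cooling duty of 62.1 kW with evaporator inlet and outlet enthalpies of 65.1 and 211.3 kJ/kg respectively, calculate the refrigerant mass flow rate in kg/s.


dh = 211.3 - 65.1 = 146.2 kJ/kg
m_dot = Q / dh = 62.1 / 146.2 = 0.4248 kg/s

0.4248


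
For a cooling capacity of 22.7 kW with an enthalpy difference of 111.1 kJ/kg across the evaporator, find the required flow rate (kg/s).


m_dot = Q / dh
m_dot = 22.7 / 111.1
m_dot = 0.2043 kg/s

0.2043


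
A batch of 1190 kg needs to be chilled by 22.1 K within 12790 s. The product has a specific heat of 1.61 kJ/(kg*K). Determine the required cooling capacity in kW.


Q = m * cp * dT / t
Q = 1190 * 1.61 * 22.1 / 12790
Q = 3.311 kW

3.311


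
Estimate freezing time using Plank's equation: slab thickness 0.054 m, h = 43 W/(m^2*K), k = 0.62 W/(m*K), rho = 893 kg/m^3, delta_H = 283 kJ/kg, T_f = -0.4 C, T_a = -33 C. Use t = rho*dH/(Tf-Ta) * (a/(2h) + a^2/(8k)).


dT = -0.4 - (-33) = 32.6 K
term1 = a/(2h) = 0.054/(2*43) = 0.0006279069767
term2 = a^2/(8k) = 0.054^2/(8*0.62) = 0.0005879032258
t = rho*dH*1000/dT * (term1 + term2)
t = 893*283*1000/32.6 * (0.0006279069767 + 0.0005879032258)
t = 9425 s

9425


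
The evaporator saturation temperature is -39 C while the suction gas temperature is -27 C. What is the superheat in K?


Superheat = T_suction - T_evap
Superheat = -27 - (-39)
Superheat = 12 K

12


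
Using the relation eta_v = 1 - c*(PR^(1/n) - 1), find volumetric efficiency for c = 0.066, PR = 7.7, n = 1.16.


PR^(1/n) = 7.7^(1/1.16) = 5.81053528
eta_v = 1 - 0.066 * (5.81053528 - 1)
eta_v = 0.6825

0.6825


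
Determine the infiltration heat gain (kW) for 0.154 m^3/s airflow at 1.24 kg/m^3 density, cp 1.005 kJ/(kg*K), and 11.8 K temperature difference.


Q = V_dot * rho * cp * dT
Q = 0.154 * 1.24 * 1.005 * 11.8
Q = 2.265 kW

2.265


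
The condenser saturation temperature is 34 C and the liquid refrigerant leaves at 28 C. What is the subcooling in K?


Subcooling = T_cond - T_liquid
Subcooling = 34 - 28
Subcooling = 6 K

6


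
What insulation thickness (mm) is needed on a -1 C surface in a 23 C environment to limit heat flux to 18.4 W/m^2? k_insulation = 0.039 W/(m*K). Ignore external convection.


dT = 23 - (-1) = 24 K
thickness = k * dT / q_max * 1000
thickness = 0.039 * 24 / 18.4 * 1000
thickness = 50.9 mm

50.9


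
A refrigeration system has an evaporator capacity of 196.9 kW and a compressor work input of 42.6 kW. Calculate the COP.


COP = Q_evap / W
COP = 196.9 / 42.6
COP = 4.622

4.622


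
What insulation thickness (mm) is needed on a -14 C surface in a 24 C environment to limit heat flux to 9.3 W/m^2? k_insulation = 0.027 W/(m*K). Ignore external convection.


dT = 24 - (-14) = 38 K
thickness = k * dT / q_max * 1000
thickness = 0.027 * 38 / 9.3 * 1000
thickness = 110.3 mm

110.3


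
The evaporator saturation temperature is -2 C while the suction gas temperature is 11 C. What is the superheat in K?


Superheat = T_suction - T_evap
Superheat = 11 - (-2)
Superheat = 13 K

13


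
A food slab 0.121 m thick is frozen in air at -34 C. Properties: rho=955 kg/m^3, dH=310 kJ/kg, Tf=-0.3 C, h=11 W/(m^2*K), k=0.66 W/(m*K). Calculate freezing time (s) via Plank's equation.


dT = -0.3 - (-34) = 33.7 K
term1 = a/(2h) = 0.121/(2*11) = 0.0055
term2 = a^2/(8k) = 0.121^2/(8*0.66) = 0.002772916667
t = rho*dH*1000/dT * (term1 + term2)
t = 955*310*1000/33.7 * (0.0055 + 0.002772916667)
t = 72676 s

72676


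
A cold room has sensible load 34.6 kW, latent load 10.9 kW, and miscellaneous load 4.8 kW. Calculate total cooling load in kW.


Q_total = Q_s + Q_l + Q_misc
Q_total = 34.6 + 10.9 + 4.8
Q_total = 50.3 kW

50.3


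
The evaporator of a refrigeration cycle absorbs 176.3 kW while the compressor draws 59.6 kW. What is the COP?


COP = Q_evap / W
COP = 176.3 / 59.6
COP = 2.958

2.958


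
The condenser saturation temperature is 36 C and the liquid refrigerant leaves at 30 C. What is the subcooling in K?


Subcooling = T_cond - T_liquid
Subcooling = 36 - 30
Subcooling = 6 K

6


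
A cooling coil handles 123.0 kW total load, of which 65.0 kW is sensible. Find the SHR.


SHR = Q_sensible / Q_total
SHR = 65.0 / 123.0
SHR = 0.528

0.528


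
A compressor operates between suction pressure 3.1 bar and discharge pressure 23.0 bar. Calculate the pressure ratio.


PR = P_high / P_low
PR = 23.0 / 3.1
PR = 7.419

7.419


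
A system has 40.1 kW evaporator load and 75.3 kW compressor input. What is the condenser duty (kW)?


Q_cond = Q_evap + W
Q_cond = 40.1 + 75.3
Q_cond = 115.4 kW

115.4


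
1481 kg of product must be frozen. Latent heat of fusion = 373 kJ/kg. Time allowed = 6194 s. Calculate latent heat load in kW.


Q_lat = m * h_fg / t
Q_lat = 1481 * 373 / 6194
Q_lat = 89.19 kW

89.19


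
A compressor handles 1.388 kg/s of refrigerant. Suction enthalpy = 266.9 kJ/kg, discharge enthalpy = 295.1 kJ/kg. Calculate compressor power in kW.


dh = 295.1 - 266.9 = 28.2 kJ/kg
W = m_dot * dh = 1.388 * 28.2 = 39.14 kW

39.14


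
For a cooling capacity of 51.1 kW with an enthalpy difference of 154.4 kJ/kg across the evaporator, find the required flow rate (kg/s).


m_dot = Q / dh
m_dot = 51.1 / 154.4
m_dot = 0.331 kg/s

0.331


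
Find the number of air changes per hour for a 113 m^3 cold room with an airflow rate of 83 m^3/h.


ACH = flow / volume
ACH = 83 / 113
ACH = 0.735

0.735


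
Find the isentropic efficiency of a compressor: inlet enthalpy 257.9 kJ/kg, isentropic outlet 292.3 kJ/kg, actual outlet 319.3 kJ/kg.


dh_ideal = 292.3 - 257.9 = 34.4 kJ/kg
dh_actual = 319.3 - 257.9 = 61.4 kJ/kg
eta_s = dh_ideal / dh_actual = 34.4 / 61.4
eta_s = 0.5603

0.5603


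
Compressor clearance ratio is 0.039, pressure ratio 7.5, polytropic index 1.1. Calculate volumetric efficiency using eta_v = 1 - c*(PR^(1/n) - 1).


PR^(1/n) = 7.5^(1/1.1) = 6.24468073
eta_v = 1 - 0.039 * (6.24468073 - 1)
eta_v = 0.7955

0.7955


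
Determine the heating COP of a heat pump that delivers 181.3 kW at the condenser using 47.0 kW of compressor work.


COP_hp = Q_cond / W
COP_hp = 181.3 / 47.0
COP_hp = 3.857

3.857


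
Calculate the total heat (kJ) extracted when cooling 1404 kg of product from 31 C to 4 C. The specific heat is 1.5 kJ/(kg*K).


dT = 31 - (4) = 27 K
Q = m * cp * dT = 1404 * 1.5 * 27
Q = 56862 kJ

56862


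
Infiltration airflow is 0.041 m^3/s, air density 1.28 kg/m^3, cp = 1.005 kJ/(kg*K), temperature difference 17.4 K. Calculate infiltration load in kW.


Q = V_dot * rho * cp * dT
Q = 0.041 * 1.28 * 1.005 * 17.4
Q = 0.918 kW

0.918


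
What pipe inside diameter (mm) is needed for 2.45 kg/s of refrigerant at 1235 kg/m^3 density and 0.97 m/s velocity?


A = m_dot / (rho * v) = 2.45 / (1235 * 0.97) = 0.002045160482 m^2
d = sqrt(4*A/pi) * 1000
d = 51.0 mm

51.0


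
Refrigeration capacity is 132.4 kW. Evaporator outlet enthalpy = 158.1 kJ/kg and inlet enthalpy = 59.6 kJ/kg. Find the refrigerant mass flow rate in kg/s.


dh = 158.1 - 59.6 = 98.5 kJ/kg
m_dot = Q / dh = 132.4 / 98.5 = 1.3442 kg/s

1.3442


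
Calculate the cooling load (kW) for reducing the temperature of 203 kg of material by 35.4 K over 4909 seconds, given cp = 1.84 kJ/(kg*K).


Q = m * cp * dT / t
Q = 203 * 1.84 * 35.4 / 4909
Q = 2.694 kW

2.694


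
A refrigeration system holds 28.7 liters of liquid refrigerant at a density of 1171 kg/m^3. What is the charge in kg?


Charge = V * rho / 1000
Charge = 28.7 * 1171 / 1000
Charge = 33.61 kg

33.61


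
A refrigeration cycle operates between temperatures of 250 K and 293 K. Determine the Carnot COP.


dT = 293 - 250 = 43 K
COP_carnot = T_cold / dT = 250 / 43
COP_carnot = 5.814

5.814


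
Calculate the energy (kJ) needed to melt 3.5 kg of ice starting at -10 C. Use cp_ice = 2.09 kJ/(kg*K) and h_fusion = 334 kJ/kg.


Sensible heat = cp * dT = 2.09 * 10 = 20.9 kJ/kg
Total per kg = 20.9 + 334 = 354.9 kJ/kg
Q = m * total = 3.5 * 354.9
Q = 1242.2 kJ

1242.2


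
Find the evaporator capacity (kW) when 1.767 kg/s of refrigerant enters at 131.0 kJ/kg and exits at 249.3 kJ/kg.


dh = 249.3 - 131.0 = 118.3 kJ/kg
Q_evap = m_dot * dh = 1.767 * 118.3
Q_evap = 209.04 kW

209.04


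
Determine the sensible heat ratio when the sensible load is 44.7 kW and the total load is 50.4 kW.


SHR = Q_sensible / Q_total
SHR = 44.7 / 50.4
SHR = 0.887

0.887


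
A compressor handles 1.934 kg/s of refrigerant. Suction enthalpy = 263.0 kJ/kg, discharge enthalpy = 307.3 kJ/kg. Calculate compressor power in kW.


dh = 307.3 - 263.0 = 44.3 kJ/kg
W = m_dot * dh = 1.934 * 44.3 = 85.68 kW

85.68


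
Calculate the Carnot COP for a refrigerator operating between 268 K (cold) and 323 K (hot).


dT = 323 - 268 = 55 K
COP_carnot = T_cold / dT = 268 / 55
COP_carnot = 4.873

4.873


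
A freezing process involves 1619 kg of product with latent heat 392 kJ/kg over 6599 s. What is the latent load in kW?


Q_lat = m * h_fg / t
Q_lat = 1619 * 392 / 6599
Q_lat = 96.17 kW

96.17


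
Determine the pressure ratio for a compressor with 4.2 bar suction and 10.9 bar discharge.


PR = P_high / P_low
PR = 10.9 / 4.2
PR = 2.595

2.595


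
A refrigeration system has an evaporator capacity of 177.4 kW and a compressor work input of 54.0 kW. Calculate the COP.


COP = Q_evap / W
COP = 177.4 / 54.0
COP = 3.285

3.285


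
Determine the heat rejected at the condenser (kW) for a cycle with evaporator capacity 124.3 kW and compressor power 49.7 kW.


Q_cond = Q_evap + W
Q_cond = 124.3 + 49.7
Q_cond = 174.0 kW

174.0


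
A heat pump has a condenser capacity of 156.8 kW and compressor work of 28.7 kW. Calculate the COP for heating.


COP_hp = Q_cond / W
COP_hp = 156.8 / 28.7
COP_hp = 5.463

5.463


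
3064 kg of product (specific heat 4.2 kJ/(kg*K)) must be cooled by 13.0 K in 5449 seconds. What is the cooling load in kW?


Q = m * cp * dT / t
Q = 3064 * 4.2 * 13.0 / 5449
Q = 30.702 kW

30.702


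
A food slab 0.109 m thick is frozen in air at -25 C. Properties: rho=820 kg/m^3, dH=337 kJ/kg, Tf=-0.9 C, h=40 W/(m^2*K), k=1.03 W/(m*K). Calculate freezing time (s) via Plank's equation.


dT = -0.9 - (-25) = 24.1 K
term1 = a/(2h) = 0.109/(2*40) = 0.0013625
term2 = a^2/(8k) = 0.109^2/(8*1.03) = 0.001441868932
t = rho*dH*1000/dT * (term1 + term2)
t = 820*337*1000/24.1 * (0.0013625 + 0.001441868932)
t = 32156 s

32156


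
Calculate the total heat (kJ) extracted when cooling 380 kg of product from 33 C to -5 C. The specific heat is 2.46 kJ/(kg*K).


dT = 33 - (-5) = 38 K
Q = m * cp * dT = 380 * 2.46 * 38
Q = 35522 kJ

35522


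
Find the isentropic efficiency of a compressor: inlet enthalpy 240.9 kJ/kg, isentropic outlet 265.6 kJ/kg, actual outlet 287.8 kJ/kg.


dh_ideal = 265.6 - 240.9 = 24.7 kJ/kg
dh_actual = 287.8 - 240.9 = 46.9 kJ/kg
eta_s = dh_ideal / dh_actual = 24.7 / 46.9
eta_s = 0.5267

0.5267


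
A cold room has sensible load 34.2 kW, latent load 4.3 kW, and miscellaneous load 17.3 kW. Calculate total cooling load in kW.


Q_total = Q_s + Q_l + Q_misc
Q_total = 34.2 + 4.3 + 17.3
Q_total = 55.8 kW

55.8


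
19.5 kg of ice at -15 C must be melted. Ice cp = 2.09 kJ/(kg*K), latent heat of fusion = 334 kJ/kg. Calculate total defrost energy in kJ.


Sensible heat = cp * dT = 2.09 * 15 = 31.35 kJ/kg
Total per kg = 31.35 + 334 = 365.35 kJ/kg
Q = m * total = 19.5 * 365.35
Q = 7124.3 kJ

7124.3


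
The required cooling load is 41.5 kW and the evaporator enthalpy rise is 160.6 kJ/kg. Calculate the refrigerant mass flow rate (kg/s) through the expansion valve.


m_dot = Q / dh
m_dot = 41.5 / 160.6
m_dot = 0.2584 kg/s

0.2584


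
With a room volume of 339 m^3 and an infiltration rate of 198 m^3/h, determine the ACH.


ACH = flow / volume
ACH = 198 / 339
ACH = 0.584

0.584


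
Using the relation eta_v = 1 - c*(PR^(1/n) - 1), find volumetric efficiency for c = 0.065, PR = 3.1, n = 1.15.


PR^(1/n) = 3.1^(1/1.15) = 2.67467512
eta_v = 1 - 0.065 * (2.67467512 - 1)
eta_v = 0.8911

0.8911


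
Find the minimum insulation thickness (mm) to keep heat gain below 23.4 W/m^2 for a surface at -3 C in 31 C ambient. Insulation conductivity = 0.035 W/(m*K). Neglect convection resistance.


dT = 31 - (-3) = 34 K
thickness = k * dT / q_max * 1000
thickness = 0.035 * 34 / 23.4 * 1000
thickness = 50.9 mm

50.9


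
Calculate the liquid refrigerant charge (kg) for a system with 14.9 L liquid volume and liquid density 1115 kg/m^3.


Charge = V * rho / 1000
Charge = 14.9 * 1115 / 1000
Charge = 16.61 kg

16.61


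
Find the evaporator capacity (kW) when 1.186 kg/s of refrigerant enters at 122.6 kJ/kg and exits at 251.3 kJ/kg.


dh = 251.3 - 122.6 = 128.7 kJ/kg
Q_evap = m_dot * dh = 1.186 * 128.7
Q_evap = 152.64 kW

152.64


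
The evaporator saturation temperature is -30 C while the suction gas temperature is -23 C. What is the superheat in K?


Superheat = T_suction - T_evap
Superheat = -23 - (-30)
Superheat = 7 K

7


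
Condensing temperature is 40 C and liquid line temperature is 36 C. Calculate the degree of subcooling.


Subcooling = T_cond - T_liquid
Subcooling = 40 - 36
Subcooling = 4 K

4


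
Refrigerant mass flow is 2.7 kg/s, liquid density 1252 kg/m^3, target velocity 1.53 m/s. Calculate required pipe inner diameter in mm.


A = m_dot / (rho * v) = 2.7 / (1252 * 1.53) = 0.001409509491 m^2
d = sqrt(4*A/pi) * 1000
d = 42.4 mm

42.4


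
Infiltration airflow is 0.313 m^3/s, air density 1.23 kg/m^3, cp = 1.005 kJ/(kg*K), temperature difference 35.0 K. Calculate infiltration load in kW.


Q = V_dot * rho * cp * dT
Q = 0.313 * 1.23 * 1.005 * 35.0
Q = 13.542 kW

13.542


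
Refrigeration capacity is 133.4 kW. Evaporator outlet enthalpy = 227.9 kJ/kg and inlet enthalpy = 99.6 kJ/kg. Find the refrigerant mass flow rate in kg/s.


dh = 227.9 - 99.6 = 128.3 kJ/kg
m_dot = Q / dh = 133.4 / 128.3 = 1.0398 kg/s

1.0398


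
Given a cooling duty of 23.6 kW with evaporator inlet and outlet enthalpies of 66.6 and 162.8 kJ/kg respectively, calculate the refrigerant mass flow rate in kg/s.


dh = 162.8 - 66.6 = 96.2 kJ/kg
m_dot = Q / dh = 23.6 / 96.2 = 0.2453 kg/s

0.2453


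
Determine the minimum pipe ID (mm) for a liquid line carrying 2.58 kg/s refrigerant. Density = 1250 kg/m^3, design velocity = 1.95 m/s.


A = m_dot / (rho * v) = 2.58 / (1250 * 1.95) = 0.001058461538 m^2
d = sqrt(4*A/pi) * 1000
d = 36.7 mm

36.7


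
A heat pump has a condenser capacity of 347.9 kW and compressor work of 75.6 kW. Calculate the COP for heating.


COP_hp = Q_cond / W
COP_hp = 347.9 / 75.6
COP_hp = 4.602

4.602


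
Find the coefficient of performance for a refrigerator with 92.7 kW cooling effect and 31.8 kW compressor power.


COP = Q_evap / W
COP = 92.7 / 31.8
COP = 2.915

2.915


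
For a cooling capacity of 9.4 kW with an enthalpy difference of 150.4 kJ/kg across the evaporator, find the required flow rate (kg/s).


m_dot = Q / dh
m_dot = 9.4 / 150.4
m_dot = 0.0625 kg/s

0.0625


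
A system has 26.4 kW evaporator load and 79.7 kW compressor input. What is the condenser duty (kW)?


Q_cond = Q_evap + W
Q_cond = 26.4 + 79.7
Q_cond = 106.1 kW

106.1


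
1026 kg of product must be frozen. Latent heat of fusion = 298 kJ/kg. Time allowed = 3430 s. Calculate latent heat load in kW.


Q_lat = m * h_fg / t
Q_lat = 1026 * 298 / 3430
Q_lat = 89.14 kW

89.14


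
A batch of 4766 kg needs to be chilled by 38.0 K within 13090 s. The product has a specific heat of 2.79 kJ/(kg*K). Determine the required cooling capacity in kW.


Q = m * cp * dT / t
Q = 4766 * 2.79 * 38.0 / 13090
Q = 38.601 kW

38.601


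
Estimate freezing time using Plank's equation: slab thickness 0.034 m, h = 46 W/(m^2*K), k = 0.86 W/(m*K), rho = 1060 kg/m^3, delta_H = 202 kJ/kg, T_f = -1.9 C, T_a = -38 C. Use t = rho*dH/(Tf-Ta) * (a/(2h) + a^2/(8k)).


dT = -1.9 - (-38) = 36.1 K
term1 = a/(2h) = 0.034/(2*46) = 0.0003695652174
term2 = a^2/(8k) = 0.034^2/(8*0.86) = 0.0001680232558
t = rho*dH*1000/dT * (term1 + term2)
t = 1060*202*1000/36.1 * (0.0003695652174 + 0.0001680232558)
t = 3189 s

3189


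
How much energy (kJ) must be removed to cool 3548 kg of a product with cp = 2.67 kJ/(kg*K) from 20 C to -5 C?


dT = 20 - (-5) = 25 K
Q = m * cp * dT = 3548 * 2.67 * 25
Q = 236829 kJ

236829


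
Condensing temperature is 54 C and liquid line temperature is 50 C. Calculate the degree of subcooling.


Subcooling = T_cond - T_liquid
Subcooling = 54 - 50
Subcooling = 4 K

4


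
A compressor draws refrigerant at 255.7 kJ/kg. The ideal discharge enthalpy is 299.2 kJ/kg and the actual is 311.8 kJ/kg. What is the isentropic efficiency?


dh_ideal = 299.2 - 255.7 = 43.5 kJ/kg
dh_actual = 311.8 - 255.7 = 56.1 kJ/kg
eta_s = dh_ideal / dh_actual = 43.5 / 56.1
eta_s = 0.7754

0.7754


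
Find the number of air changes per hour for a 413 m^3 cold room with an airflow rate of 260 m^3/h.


ACH = flow / volume
ACH = 260 / 413
ACH = 0.63

0.63


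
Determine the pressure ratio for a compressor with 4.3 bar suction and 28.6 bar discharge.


PR = P_high / P_low
PR = 28.6 / 4.3
PR = 6.651

6.651


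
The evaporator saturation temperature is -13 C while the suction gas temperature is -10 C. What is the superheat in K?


Superheat = T_suction - T_evap
Superheat = -10 - (-13)
Superheat = 3 K

3


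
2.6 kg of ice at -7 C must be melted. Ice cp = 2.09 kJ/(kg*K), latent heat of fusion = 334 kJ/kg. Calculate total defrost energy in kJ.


Sensible heat = cp * dT = 2.09 * 7 = 14.63 kJ/kg
Total per kg = 14.63 + 334 = 348.63 kJ/kg
Q = m * total = 2.6 * 348.63
Q = 906.4 kJ

906.4


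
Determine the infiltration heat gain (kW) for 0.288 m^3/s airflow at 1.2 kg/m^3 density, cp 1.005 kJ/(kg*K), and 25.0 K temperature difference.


Q = V_dot * rho * cp * dT
Q = 0.288 * 1.2 * 1.005 * 25.0
Q = 8.683 kW

8.683


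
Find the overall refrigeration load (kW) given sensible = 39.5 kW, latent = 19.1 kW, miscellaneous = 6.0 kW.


Q_total = Q_s + Q_l + Q_misc
Q_total = 39.5 + 19.1 + 6.0
Q_total = 64.6 kW

64.6


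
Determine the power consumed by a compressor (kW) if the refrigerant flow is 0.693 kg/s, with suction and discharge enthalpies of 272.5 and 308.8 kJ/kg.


dh = 308.8 - 272.5 = 36.3 kJ/kg
W = m_dot * dh = 0.693 * 36.3 = 25.16 kW

25.16


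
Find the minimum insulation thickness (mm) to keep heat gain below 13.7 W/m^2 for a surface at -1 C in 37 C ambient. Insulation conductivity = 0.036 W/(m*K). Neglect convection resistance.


dT = 37 - (-1) = 38 K
thickness = k * dT / q_max * 1000
thickness = 0.036 * 38 / 13.7 * 1000
thickness = 99.9 mm

99.9


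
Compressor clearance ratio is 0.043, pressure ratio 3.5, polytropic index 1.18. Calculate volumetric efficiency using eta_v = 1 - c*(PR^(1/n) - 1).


PR^(1/n) = 3.5^(1/1.18) = 2.89117656
eta_v = 1 - 0.043 * (2.89117656 - 1)
eta_v = 0.9187

0.9187


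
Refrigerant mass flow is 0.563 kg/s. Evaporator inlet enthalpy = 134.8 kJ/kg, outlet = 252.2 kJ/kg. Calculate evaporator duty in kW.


dh = 252.2 - 134.8 = 117.4 kJ/kg
Q_evap = m_dot * dh = 0.563 * 117.4
Q_evap = 66.1 kW

66.1


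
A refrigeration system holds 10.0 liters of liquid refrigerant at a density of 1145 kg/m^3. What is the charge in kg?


Charge = V * rho / 1000
Charge = 10.0 * 1145 / 1000
Charge = 11.45 kg

11.45


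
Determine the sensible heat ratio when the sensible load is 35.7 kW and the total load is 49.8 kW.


SHR = Q_sensible / Q_total
SHR = 35.7 / 49.8
SHR = 0.717

0.717


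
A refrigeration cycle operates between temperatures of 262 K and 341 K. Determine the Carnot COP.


dT = 341 - 262 = 79 K
COP_carnot = T_cold / dT = 262 / 79
COP_carnot = 3.316

3.316


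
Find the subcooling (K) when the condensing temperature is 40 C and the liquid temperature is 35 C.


Subcooling = T_cond - T_liquid
Subcooling = 40 - 35
Subcooling = 5 K

5


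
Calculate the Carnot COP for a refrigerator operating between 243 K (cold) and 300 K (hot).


dT = 300 - 243 = 57 K
COP_carnot = T_cold / dT = 243 / 57
COP_carnot = 4.263

4.263


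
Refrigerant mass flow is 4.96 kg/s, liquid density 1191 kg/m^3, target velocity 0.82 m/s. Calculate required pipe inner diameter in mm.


A = m_dot / (rho * v) = 4.96 / (1191 * 0.82) = 0.005078740964 m^2
d = sqrt(4*A/pi) * 1000
d = 80.4 mm

80.4


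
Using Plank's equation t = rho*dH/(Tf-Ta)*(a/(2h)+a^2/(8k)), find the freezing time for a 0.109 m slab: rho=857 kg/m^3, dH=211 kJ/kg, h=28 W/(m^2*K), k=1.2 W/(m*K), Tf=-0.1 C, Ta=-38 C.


dT = -0.1 - (-38) = 37.9 K
term1 = a/(2h) = 0.109/(2*28) = 0.001946428571
term2 = a^2/(8k) = 0.109^2/(8*1.2) = 0.001237604167
t = rho*dH*1000/dT * (term1 + term2)
t = 857*211*1000/37.9 * (0.001946428571 + 0.001237604167)
t = 15192 s

15192


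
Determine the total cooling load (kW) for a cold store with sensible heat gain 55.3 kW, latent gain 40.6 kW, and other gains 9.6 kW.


Q_total = Q_s + Q_l + Q_misc
Q_total = 55.3 + 40.6 + 9.6
Q_total = 105.5 kW

105.5


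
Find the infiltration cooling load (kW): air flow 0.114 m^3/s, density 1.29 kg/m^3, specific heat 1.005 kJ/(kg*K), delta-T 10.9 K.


Q = V_dot * rho * cp * dT
Q = 0.114 * 1.29 * 1.005 * 10.9
Q = 1.611 kW

1.611


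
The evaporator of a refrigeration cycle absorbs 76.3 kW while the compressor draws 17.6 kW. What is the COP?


COP = Q_evap / W
COP = 76.3 / 17.6
COP = 4.335

4.335


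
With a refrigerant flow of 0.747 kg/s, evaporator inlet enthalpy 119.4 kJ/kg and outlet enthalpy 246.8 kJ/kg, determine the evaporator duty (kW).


dh = 246.8 - 119.4 = 127.4 kJ/kg
Q_evap = m_dot * dh = 0.747 * 127.4
Q_evap = 95.17 kW

95.17


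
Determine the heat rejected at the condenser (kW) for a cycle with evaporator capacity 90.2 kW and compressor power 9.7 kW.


Q_cond = Q_evap + W
Q_cond = 90.2 + 9.7
Q_cond = 99.9 kW

99.9


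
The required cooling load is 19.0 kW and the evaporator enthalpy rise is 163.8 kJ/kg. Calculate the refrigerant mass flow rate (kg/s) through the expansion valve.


m_dot = Q / dh
m_dot = 19.0 / 163.8
m_dot = 0.116 kg/s

0.116


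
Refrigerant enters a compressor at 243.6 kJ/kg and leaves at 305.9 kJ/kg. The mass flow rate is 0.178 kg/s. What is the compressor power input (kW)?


dh = 305.9 - 243.6 = 62.3 kJ/kg
W = m_dot * dh = 0.178 * 62.3 = 11.09 kW

11.09


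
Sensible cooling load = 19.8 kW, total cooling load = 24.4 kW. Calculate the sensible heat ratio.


SHR = Q_sensible / Q_total
SHR = 19.8 / 24.4
SHR = 0.811

0.811


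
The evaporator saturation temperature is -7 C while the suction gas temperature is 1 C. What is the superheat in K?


Superheat = T_suction - T_evap
Superheat = 1 - (-7)
Superheat = 8 K

8


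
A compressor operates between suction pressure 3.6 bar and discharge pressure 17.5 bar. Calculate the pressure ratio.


PR = P_high / P_low
PR = 17.5 / 3.6
PR = 4.861

4.861


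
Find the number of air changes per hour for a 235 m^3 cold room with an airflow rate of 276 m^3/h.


ACH = flow / volume
ACH = 276 / 235
ACH = 1.174

1.174


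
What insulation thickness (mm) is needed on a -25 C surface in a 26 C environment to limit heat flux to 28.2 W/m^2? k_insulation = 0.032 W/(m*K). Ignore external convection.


dT = 26 - (-25) = 51 K
thickness = k * dT / q_max * 1000
thickness = 0.032 * 51 / 28.2 * 1000
thickness = 57.9 mm

57.9


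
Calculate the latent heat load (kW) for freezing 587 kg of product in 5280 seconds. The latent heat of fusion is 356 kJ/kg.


Q_lat = m * h_fg / t
Q_lat = 587 * 356 / 5280
Q_lat = 39.58 kW

39.58


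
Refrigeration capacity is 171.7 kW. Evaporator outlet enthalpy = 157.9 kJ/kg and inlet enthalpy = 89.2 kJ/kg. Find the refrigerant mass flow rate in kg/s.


dh = 157.9 - 89.2 = 68.7 kJ/kg
m_dot = Q / dh = 171.7 / 68.7 = 2.4993 kg/s

2.4993


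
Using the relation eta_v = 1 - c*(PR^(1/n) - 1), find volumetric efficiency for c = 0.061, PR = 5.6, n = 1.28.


PR^(1/n) = 5.6^(1/1.28) = 3.84168628
eta_v = 1 - 0.061 * (3.84168628 - 1)
eta_v = 0.8267

0.8267


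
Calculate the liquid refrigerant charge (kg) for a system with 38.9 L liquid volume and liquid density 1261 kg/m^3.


Charge = V * rho / 1000
Charge = 38.9 * 1261 / 1000
Charge = 49.05 kg

49.05


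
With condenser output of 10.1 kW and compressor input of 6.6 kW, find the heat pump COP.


COP_hp = Q_cond / W
COP_hp = 10.1 / 6.6
COP_hp = 1.53

1.53


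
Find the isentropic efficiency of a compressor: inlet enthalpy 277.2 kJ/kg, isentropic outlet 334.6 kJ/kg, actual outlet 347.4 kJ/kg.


dh_ideal = 334.6 - 277.2 = 57.4 kJ/kg
dh_actual = 347.4 - 277.2 = 70.2 kJ/kg
eta_s = dh_ideal / dh_actual = 57.4 / 70.2
eta_s = 0.8177

0.8177


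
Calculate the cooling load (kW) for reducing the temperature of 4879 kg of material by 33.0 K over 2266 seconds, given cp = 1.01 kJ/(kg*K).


Q = m * cp * dT / t
Q = 4879 * 1.01 * 33.0 / 2266
Q = 71.764 kW

71.764


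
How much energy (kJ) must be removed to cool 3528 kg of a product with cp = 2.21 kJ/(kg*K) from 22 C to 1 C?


dT = 22 - (1) = 21 K
Q = m * cp * dT = 3528 * 2.21 * 21
Q = 163734 kJ

163734


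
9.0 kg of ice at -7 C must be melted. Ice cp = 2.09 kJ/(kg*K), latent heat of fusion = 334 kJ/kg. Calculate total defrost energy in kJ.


Sensible heat = cp * dT = 2.09 * 7 = 14.63 kJ/kg
Total per kg = 14.63 + 334 = 348.63 kJ/kg
Q = m * total = 9.0 * 348.63
Q = 3137.7 kJ

3137.7


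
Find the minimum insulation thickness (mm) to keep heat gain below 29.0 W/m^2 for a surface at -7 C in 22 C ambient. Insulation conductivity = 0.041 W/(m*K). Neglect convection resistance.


dT = 22 - (-7) = 29 K
thickness = k * dT / q_max * 1000
thickness = 0.041 * 29 / 29.0 * 1000
thickness = 41.0 mm

41.0


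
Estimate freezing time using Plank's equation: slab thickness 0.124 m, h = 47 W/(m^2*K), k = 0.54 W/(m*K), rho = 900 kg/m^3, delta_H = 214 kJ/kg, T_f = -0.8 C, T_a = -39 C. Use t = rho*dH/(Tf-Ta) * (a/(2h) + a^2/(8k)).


dT = -0.8 - (-39) = 38.2 K
term1 = a/(2h) = 0.124/(2*47) = 0.001319148936
term2 = a^2/(8k) = 0.124^2/(8*0.54) = 0.003559259259
t = rho*dH*1000/dT * (term1 + term2)
t = 900*214*1000/38.2 * (0.001319148936 + 0.003559259259)
t = 24596 s

24596


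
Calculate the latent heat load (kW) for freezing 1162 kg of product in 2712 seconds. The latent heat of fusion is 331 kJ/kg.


Q_lat = m * h_fg / t
Q_lat = 1162 * 331 / 2712
Q_lat = 141.82 kW

141.82


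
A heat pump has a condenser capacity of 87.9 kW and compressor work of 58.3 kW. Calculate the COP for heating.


COP_hp = Q_cond / W
COP_hp = 87.9 / 58.3
COP_hp = 1.508

1.508


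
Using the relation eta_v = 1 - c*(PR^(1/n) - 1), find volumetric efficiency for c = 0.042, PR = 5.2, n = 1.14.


PR^(1/n) = 5.2^(1/1.14) = 4.2469105
eta_v = 1 - 0.042 * (4.2469105 - 1)
eta_v = 0.8636

0.8636


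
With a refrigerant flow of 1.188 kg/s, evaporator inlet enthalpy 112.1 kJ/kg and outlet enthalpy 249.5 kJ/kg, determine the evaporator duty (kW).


dh = 249.5 - 112.1 = 137.4 kJ/kg
Q_evap = m_dot * dh = 1.188 * 137.4
Q_evap = 163.23 kW

163.23


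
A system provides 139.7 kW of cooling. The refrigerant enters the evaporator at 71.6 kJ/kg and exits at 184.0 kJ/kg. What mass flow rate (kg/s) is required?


dh = 184.0 - 71.6 = 112.4 kJ/kg
m_dot = Q / dh = 139.7 / 112.4 = 1.2429 kg/s

1.2429


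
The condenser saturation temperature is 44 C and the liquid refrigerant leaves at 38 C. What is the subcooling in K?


Subcooling = T_cond - T_liquid
Subcooling = 44 - 38
Subcooling = 6 K

6


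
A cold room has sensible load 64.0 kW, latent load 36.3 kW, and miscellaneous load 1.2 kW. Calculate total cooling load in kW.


Q_total = Q_s + Q_l + Q_misc
Q_total = 64.0 + 36.3 + 1.2
Q_total = 101.5 kW

101.5


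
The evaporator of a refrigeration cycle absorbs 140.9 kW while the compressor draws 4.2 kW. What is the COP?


COP = Q_evap / W
COP = 140.9 / 4.2
COP = 33.548

33.548


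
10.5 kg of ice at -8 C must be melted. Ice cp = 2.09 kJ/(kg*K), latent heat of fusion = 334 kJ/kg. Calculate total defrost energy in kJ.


Sensible heat = cp * dT = 2.09 * 8 = 16.72 kJ/kg
Total per kg = 16.72 + 334 = 350.72 kJ/kg
Q = m * total = 10.5 * 350.72
Q = 3682.6 kJ

3682.6


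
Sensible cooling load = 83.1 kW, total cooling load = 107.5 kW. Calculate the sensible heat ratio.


SHR = Q_sensible / Q_total
SHR = 83.1 / 107.5
SHR = 0.773

0.773


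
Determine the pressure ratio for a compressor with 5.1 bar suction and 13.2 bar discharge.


PR = P_high / P_low
PR = 13.2 / 5.1
PR = 2.588

2.588


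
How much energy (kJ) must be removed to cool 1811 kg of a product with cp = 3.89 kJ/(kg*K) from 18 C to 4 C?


dT = 18 - (4) = 14 K
Q = m * cp * dT = 1811 * 3.89 * 14
Q = 98627 kJ

98627


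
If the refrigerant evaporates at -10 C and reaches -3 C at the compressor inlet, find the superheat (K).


Superheat = T_suction - T_evap
Superheat = -3 - (-10)
Superheat = 7 K

7


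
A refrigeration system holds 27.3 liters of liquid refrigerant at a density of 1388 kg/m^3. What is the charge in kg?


Charge = V * rho / 1000
Charge = 27.3 * 1388 / 1000
Charge = 37.89 kg

37.89


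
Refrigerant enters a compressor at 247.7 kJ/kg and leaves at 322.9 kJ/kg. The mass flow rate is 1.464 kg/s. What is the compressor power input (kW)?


dh = 322.9 - 247.7 = 75.2 kJ/kg
W = m_dot * dh = 1.464 * 75.2 = 110.09 kW

110.09


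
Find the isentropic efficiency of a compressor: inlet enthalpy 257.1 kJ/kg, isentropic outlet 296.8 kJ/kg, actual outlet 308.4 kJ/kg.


dh_ideal = 296.8 - 257.1 = 39.7 kJ/kg
dh_actual = 308.4 - 257.1 = 51.3 kJ/kg
eta_s = dh_ideal / dh_actual = 39.7 / 51.3
eta_s = 0.7739

0.7739


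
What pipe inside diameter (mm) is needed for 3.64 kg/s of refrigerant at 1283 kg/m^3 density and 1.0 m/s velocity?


A = m_dot / (rho * v) = 3.64 / (1283 * 1.0) = 0.002837100546 m^2
d = sqrt(4*A/pi) * 1000
d = 60.1 mm

60.1


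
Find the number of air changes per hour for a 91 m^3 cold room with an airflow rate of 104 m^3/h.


ACH = flow / volume
ACH = 104 / 91
ACH = 1.143

1.143


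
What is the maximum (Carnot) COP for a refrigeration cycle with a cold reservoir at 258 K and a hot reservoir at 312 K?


dT = 312 - 258 = 54 K
COP_carnot = T_cold / dT = 258 / 54
COP_carnot = 4.778

4.778


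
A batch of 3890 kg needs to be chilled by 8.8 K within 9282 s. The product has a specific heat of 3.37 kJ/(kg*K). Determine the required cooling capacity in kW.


Q = m * cp * dT / t
Q = 3890 * 3.37 * 8.8 / 9282
Q = 12.429 kW

12.429


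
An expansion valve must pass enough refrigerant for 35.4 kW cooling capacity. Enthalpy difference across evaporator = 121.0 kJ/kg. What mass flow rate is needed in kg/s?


m_dot = Q / dh
m_dot = 35.4 / 121.0
m_dot = 0.2926 kg/s

0.2926


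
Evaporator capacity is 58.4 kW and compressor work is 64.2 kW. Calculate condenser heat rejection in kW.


Q_cond = Q_evap + W
Q_cond = 58.4 + 64.2
Q_cond = 122.6 kW

122.6


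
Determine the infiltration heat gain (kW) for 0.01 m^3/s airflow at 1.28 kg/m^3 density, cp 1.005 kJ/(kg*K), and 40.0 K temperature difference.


Q = V_dot * rho * cp * dT
Q = 0.01 * 1.28 * 1.005 * 40.0
Q = 0.515 kW

0.515


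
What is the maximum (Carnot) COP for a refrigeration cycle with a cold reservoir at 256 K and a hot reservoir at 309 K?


dT = 309 - 256 = 53 K
COP_carnot = T_cold / dT = 256 / 53
COP_carnot = 4.83

4.83


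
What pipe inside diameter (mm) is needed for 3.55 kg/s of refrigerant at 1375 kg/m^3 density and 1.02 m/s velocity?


A = m_dot / (rho * v) = 3.55 / (1375 * 1.02) = 0.002531194296 m^2
d = sqrt(4*A/pi) * 1000
d = 56.8 mm

56.8


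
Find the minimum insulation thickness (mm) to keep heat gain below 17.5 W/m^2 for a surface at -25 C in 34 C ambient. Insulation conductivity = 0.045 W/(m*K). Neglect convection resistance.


dT = 34 - (-25) = 59 K
thickness = k * dT / q_max * 1000
thickness = 0.045 * 59 / 17.5 * 1000
thickness = 151.7 mm

151.7


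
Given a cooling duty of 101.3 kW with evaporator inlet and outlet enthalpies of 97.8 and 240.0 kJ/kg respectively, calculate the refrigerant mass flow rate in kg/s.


dh = 240.0 - 97.8 = 142.2 kJ/kg
m_dot = Q / dh = 101.3 / 142.2 = 0.7124 kg/s

0.7124


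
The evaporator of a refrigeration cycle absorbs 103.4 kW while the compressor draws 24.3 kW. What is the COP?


COP = Q_evap / W
COP = 103.4 / 24.3
COP = 4.255

4.255


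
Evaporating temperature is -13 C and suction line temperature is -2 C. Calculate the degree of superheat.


Superheat = T_suction - T_evap
Superheat = -2 - (-13)
Superheat = 11 K

11


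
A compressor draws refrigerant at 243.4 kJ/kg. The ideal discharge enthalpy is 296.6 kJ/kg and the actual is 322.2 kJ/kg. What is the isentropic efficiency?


dh_ideal = 296.6 - 243.4 = 53.2 kJ/kg
dh_actual = 322.2 - 243.4 = 78.8 kJ/kg
eta_s = dh_ideal / dh_actual = 53.2 / 78.8
eta_s = 0.6751

0.6751


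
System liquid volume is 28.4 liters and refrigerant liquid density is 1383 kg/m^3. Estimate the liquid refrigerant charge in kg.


Charge = V * rho / 1000
Charge = 28.4 * 1383 / 1000
Charge = 39.28 kg

39.28


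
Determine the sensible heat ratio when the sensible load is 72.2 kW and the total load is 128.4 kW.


SHR = Q_sensible / Q_total
SHR = 72.2 / 128.4
SHR = 0.562

0.562


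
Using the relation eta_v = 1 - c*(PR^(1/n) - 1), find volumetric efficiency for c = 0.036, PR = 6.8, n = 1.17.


PR^(1/n) = 6.8^(1/1.17) = 5.14690413
eta_v = 1 - 0.036 * (5.14690413 - 1)
eta_v = 0.8507

0.8507


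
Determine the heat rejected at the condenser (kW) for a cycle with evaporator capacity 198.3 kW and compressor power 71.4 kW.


Q_cond = Q_evap + W
Q_cond = 198.3 + 71.4
Q_cond = 269.7 kW

269.7


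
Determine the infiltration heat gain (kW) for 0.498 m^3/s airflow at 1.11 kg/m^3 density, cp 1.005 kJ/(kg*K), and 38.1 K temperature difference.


Q = V_dot * rho * cp * dT
Q = 0.498 * 1.11 * 1.005 * 38.1
Q = 21.166 kW

21.166


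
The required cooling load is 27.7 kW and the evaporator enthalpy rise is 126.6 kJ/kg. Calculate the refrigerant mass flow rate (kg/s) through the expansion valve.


m_dot = Q / dh
m_dot = 27.7 / 126.6
m_dot = 0.2188 kg/s

0.2188


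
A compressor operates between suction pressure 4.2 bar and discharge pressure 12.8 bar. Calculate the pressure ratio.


PR = P_high / P_low
PR = 12.8 / 4.2
PR = 3.048

3.048


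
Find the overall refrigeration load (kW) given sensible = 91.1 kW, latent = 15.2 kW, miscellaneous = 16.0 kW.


Q_total = Q_s + Q_l + Q_misc
Q_total = 91.1 + 15.2 + 16.0
Q_total = 122.3 kW

122.3
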